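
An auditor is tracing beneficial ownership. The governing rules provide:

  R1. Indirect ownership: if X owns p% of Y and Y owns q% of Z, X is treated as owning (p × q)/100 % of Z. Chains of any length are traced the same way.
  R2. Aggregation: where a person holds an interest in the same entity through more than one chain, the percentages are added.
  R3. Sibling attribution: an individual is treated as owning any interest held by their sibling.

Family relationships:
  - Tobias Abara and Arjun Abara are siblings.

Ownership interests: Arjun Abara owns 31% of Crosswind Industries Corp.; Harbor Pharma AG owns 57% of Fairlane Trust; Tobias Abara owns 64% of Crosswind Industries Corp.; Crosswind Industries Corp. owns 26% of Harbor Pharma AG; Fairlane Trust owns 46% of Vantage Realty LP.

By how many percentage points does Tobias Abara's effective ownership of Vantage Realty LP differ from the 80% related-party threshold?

73.52366

By sibling attribution (R3), Tobias Abara is treated as also owning Arjun Abara's interest in Crosswind Industries Corp, giving 64% + 31% = 95%.
Chain via Crosswind Industries Corp. → Harbor Pharma AG → Fairlane Trust (R1): 95% × 26% × 57% × 46% = 6.47634% of Vantage Realty LP.
6.47634% falls short of the 80% threshold by 73.52366 percentage points.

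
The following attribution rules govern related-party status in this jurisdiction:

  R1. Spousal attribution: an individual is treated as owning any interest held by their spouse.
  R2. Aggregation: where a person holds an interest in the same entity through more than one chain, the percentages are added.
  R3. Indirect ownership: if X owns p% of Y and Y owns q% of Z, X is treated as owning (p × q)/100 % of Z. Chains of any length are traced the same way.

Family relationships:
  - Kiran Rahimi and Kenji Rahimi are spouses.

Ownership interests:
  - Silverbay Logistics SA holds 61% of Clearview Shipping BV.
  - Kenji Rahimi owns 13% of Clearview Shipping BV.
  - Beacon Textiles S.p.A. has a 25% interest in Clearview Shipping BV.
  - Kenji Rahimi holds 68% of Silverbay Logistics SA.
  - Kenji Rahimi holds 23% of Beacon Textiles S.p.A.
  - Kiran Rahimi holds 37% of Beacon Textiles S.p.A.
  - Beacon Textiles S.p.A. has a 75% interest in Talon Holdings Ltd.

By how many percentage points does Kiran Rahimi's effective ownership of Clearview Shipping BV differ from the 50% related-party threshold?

By spousal attribution (R1), Kiran Rahimi is treated as also owning Kenji Rahimi's interest in Beacon Textiles S.p.A, giving 37% + 23% = 60%.
By spousal attribution (R1), Kiran Rahimi is treated as owning Kenji Rahimi's 68% interest in Silverbay Logistics SA.
By spousal attribution (R1), Kiran Rahimi is treated as owning Kenji Rahimi's 13% interest in Clearview Shipping BV.
Chain via Beacon Textiles S.p.A. (R3): 60% × 25% = 15% of Clearview Shipping BV.
Chain via Silverbay Logistics SA (R3): 68% × 61% = 41.48% of Clearview Shipping BV.
Direct interest in Clearview Shipping BV: 13%.
Aggregating (R2): 15% + 41.48% + 13% = 69.48%.
69.48% exceeds the 50% threshold by 19.48 percentage points.

19.48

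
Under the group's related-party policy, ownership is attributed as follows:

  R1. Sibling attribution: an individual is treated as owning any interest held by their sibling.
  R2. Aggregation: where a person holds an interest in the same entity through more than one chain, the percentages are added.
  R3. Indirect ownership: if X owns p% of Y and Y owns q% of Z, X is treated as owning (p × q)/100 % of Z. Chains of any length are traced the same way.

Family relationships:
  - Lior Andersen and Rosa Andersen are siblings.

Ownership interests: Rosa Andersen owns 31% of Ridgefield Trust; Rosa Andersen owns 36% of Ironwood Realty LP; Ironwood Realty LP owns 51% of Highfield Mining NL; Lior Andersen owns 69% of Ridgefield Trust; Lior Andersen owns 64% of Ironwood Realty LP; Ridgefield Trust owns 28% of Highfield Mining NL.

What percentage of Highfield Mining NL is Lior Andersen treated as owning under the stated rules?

79%

By sibling attribution (R1), Lior Andersen is treated as also owning Rosa Andersen's interest in Ironwood Realty LP, giving 64% + 36% = 100%.
By sibling attribution (R1), Lior Andersen is treated as also owning Rosa Andersen's interest in Ridgefield Trust, giving 69% + 31% = 100%.
Chain via Ironwood Realty LP (R3): 100% × 51% = 51% of Highfield Mining NL.
Chain via Ridgefield Trust (R3): 100% × 28% = 28% of Highfield Mining NL.
Aggregating (R2): 51% + 28% = 79%.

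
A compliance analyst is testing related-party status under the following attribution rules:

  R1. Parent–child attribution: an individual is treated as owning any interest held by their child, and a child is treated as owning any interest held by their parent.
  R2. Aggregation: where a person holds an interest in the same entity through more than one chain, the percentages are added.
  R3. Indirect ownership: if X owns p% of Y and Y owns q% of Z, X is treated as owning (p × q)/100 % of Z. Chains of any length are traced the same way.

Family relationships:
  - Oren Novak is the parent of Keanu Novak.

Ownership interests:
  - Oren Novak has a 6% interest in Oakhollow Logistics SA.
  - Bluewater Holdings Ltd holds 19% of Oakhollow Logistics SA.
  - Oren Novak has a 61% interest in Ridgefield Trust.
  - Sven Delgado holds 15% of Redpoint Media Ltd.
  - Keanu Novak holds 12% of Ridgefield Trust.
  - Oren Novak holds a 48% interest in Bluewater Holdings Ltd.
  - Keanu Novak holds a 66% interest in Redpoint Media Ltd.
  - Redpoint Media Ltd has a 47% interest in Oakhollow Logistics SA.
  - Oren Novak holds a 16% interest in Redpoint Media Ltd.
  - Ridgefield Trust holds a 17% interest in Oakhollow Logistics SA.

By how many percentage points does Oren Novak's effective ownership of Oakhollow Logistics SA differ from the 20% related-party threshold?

By parent–child attribution (R1), Oren Novak is treated as also owning Keanu Novak's interest in Redpoint Media Ltd, giving 16% + 66% = 82%.
By parent–child attribution (R1), Oren Novak is treated as also owning Keanu Novak's interest in Ridgefield Trust, giving 61% + 12% = 73%.
Chain via Bluewater Holdings Ltd (R3): 48% × 19% = 9.12% of Oakhollow Logistics SA.
Chain via Redpoint Media Ltd (R3): 82% × 47% = 38.54% of Oakhollow Logistics SA.
Chain via Ridgefield Trust (R3): 73% × 17% = 12.41% of Oakhollow Logistics SA.
Direct interest in Oakhollow Logistics SA: 6%.
Aggregating (R2): 9.12% + 38.54% + 12.41% + 6% = 66.07%.
66.07% exceeds the 20% threshold by 46.07 percentage points.

46.07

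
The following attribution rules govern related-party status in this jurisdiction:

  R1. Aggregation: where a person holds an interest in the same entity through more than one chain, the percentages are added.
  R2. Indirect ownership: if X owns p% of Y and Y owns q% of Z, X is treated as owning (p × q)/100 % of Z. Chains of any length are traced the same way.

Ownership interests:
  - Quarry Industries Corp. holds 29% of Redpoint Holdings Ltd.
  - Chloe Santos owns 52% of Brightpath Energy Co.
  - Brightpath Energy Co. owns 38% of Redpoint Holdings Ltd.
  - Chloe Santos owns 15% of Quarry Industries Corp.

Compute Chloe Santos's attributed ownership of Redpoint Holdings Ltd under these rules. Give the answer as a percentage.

Chain via Quarry Industries Corp. (R2): 15% × 29% = 4.35% of Redpoint Holdings Ltd.
Chain via Brightpath Energy Co. (R2): 52% × 38% = 19.76% of Redpoint Holdings Ltd.
Aggregating (R1): 4.35% + 19.76% = 24.11%.

24.11%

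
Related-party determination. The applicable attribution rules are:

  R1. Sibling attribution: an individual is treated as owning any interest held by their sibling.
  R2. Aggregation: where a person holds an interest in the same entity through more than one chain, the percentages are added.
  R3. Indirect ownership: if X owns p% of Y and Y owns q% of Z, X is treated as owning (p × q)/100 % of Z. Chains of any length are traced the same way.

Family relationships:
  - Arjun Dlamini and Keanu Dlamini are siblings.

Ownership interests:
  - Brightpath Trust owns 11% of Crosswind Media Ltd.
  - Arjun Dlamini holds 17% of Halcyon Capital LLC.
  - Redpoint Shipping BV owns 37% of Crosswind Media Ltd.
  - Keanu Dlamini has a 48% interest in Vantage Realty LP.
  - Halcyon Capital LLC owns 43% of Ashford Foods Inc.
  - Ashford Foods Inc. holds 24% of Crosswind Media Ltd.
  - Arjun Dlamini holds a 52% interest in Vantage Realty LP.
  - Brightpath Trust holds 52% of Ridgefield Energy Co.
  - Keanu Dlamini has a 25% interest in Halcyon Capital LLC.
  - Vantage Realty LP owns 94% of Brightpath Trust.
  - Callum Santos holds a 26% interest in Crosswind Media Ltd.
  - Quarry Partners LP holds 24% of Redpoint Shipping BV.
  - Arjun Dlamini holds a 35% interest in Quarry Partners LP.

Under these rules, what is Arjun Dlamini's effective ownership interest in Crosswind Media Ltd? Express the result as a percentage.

17.7824%

By sibling attribution (R1), Arjun Dlamini is treated as also owning Keanu Dlamini's interest in Halcyon Capital LLC, giving 17% + 25% = 42%.
By sibling attribution (R1), Arjun Dlamini is treated as also owning Keanu Dlamini's interest in Vantage Realty LP, giving 52% + 48% = 100%.
Chain via Halcyon Capital LLC → Ashford Foods Inc. (R3): 42% × 43% × 24% = 4.3344% of Crosswind Media Ltd.
Chain via Vantage Realty LP → Brightpath Trust (R3): 100% × 94% × 11% = 10.34% of Crosswind Media Ltd.
Chain via Quarry Partners LP → Redpoint Shipping BV (R3): 35% × 24% × 37% = 3.108% of Crosswind Media Ltd.
Aggregating (R2): 4.3344% + 10.34% + 3.108% = 17.7824%.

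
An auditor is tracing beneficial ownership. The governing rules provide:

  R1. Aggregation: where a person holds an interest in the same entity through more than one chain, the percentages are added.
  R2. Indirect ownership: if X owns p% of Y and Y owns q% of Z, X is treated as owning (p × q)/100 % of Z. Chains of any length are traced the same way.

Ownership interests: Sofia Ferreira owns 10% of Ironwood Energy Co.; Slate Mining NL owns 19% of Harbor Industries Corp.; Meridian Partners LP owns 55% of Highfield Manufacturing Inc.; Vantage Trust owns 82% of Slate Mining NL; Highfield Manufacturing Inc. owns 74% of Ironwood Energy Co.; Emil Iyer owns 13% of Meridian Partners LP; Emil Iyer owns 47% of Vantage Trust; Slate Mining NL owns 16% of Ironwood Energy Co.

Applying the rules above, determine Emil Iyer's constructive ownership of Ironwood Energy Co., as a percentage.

Chain via Meridian Partners LP → Highfield Manufacturing Inc. (R2): 13% × 55% × 74% = 5.291% of Ironwood Energy Co.
Chain via Vantage Trust → Slate Mining NL (R2): 47% × 82% × 16% = 6.1664% of Ironwood Energy Co.
Aggregating (R1): 5.291% + 6.1664% = 11.4574%.

11.4574%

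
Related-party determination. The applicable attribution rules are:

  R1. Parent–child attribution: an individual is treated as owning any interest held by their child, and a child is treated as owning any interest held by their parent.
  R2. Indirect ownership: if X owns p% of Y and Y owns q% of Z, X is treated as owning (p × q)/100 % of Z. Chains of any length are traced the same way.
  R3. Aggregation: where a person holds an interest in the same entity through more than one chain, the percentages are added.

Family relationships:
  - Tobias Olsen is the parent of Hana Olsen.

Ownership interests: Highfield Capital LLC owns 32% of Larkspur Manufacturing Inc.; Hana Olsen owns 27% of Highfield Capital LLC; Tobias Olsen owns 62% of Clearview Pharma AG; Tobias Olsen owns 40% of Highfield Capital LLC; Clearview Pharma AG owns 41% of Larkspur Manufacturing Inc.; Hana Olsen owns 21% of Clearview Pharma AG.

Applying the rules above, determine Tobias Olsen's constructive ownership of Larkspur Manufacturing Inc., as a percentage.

55.47%

By parent–child attribution (R1), Tobias Olsen is treated as also owning Hana Olsen's interest in Clearview Pharma AG, giving 62% + 21% = 83%.
By parent–child attribution (R1), Tobias Olsen is treated as also owning Hana Olsen's interest in Highfield Capital LLC, giving 40% + 27% = 67%.
Chain via Clearview Pharma AG (R2): 83% × 41% = 34.03% of Larkspur Manufacturing Inc.
Chain via Highfield Capital LLC (R2): 67% × 32% = 21.44% of Larkspur Manufacturing Inc.
Aggregating (R3): 34.03% + 21.44% = 55.47%.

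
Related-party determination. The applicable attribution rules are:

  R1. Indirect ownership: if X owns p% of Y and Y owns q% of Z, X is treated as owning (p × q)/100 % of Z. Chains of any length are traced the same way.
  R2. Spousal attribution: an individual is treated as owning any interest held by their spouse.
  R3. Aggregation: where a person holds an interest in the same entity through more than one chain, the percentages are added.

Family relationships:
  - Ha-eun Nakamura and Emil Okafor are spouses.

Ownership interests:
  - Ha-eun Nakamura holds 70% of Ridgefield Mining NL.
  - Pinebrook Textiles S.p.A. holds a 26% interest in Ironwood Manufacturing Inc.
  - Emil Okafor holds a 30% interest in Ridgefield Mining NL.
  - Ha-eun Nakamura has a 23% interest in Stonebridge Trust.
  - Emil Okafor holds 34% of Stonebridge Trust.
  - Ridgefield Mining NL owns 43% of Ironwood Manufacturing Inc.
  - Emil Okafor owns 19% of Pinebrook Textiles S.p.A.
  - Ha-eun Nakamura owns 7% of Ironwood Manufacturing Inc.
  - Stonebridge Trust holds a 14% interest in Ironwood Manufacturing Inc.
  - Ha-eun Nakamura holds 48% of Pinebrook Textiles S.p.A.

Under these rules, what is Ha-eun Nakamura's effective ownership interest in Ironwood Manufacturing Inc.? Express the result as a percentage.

By spousal attribution (R2), Ha-eun Nakamura is treated as also owning Emil Okafor's interest in Stonebridge Trust, giving 23% + 34% = 57%.
By spousal attribution (R2), Ha-eun Nakamura is treated as also owning Emil Okafor's interest in Pinebrook Textiles S.p.A, giving 48% + 19% = 67%.
By spousal attribution (R2), Ha-eun Nakamura is treated as also owning Emil Okafor's interest in Ridgefield Mining NL, giving 70% + 30% = 100%.
Chain via Stonebridge Trust (R1): 57% × 14% = 7.98% of Ironwood Manufacturing Inc.
Chain via Pinebrook Textiles S.p.A. (R1): 67% × 26% = 17.42% of Ironwood Manufacturing Inc.
Chain via Ridgefield Mining NL (R1): 100% × 43% = 43% of Ironwood Manufacturing Inc.
Direct interest in Ironwood Manufacturing Inc: 7%.
Aggregating (R3): 7.98% + 17.42% + 43% + 7% = 75.4%.

75.4%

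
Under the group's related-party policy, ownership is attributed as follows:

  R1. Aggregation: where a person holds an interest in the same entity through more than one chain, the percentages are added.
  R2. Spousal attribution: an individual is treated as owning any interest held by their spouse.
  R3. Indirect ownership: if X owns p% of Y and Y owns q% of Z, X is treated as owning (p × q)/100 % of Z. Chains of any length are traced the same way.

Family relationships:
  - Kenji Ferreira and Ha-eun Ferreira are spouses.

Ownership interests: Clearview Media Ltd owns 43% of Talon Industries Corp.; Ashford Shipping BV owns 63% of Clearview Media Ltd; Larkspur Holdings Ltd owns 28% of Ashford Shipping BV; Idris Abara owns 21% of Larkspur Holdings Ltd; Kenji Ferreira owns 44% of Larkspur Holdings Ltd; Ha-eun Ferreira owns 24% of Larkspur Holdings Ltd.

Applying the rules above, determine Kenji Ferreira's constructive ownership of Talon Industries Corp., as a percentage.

By spousal attribution (R2), Kenji Ferreira is treated as also owning Ha-eun Ferreira's interest in Larkspur Holdings Ltd, giving 44% + 24% = 68%.
Chain via Larkspur Holdings Ltd → Ashford Shipping BV → Clearview Media Ltd (R3): 68% × 28% × 63% × 43% = 5.157936% of Talon Industries Corp.

5.157936%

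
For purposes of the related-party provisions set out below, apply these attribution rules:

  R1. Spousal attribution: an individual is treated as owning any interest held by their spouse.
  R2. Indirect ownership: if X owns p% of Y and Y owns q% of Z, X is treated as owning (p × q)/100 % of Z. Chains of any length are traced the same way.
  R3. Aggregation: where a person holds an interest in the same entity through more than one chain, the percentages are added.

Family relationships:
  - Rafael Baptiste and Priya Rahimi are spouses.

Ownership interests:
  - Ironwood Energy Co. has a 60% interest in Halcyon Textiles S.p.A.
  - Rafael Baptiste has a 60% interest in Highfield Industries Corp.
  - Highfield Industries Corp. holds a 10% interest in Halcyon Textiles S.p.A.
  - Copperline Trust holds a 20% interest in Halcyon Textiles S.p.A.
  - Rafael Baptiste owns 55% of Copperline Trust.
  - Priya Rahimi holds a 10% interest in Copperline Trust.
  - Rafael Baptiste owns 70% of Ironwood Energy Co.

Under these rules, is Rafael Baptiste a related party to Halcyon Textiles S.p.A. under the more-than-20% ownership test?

By spousal attribution (R1), Rafael Baptiste is treated as also owning Priya Rahimi's interest in Copperline Trust, giving 55% + 10% = 65%.
Chain via Ironwood Energy Co. (R2): 70% × 60% = 42% of Halcyon Textiles S.p.A.
Chain via Copperline Trust (R2): 65% × 20% = 13% of Halcyon Textiles S.p.A.
Chain via Highfield Industries Corp. (R2): 60% × 10% = 6% of Halcyon Textiles S.p.A.
Aggregating (R3): 42% + 13% + 6% = 61%.
61% exceeds the 20% threshold, so Rafael is a related party to Halcyon Textiles S.p.A.

Yes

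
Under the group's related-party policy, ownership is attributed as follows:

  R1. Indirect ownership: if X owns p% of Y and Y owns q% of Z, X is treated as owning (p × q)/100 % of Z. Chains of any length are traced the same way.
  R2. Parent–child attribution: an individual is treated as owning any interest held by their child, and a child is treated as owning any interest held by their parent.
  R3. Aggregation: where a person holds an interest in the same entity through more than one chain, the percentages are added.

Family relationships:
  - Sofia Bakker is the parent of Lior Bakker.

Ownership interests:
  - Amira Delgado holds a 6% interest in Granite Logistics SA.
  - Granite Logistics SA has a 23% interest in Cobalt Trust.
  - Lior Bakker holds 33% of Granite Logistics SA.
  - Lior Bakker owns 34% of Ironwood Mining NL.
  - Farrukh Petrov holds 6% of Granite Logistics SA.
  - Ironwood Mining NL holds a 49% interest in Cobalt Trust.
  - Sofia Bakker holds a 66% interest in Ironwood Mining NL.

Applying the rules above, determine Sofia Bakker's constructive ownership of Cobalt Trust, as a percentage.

By parent–child attribution (R2), Sofia Bakker is treated as also owning Lior Bakker's interest in Ironwood Mining NL, giving 66% + 34% = 100%.
By parent–child attribution (R2), Sofia Bakker is treated as owning Lior Bakker's 33% interest in Granite Logistics SA.
Chain via Ironwood Mining NL (R1): 100% × 49% = 49% of Cobalt Trust.
Chain via Granite Logistics SA (R1): 33% × 23% = 7.59% of Cobalt Trust.
Aggregating (R3): 49% + 7.59% = 56.59%.

56.59%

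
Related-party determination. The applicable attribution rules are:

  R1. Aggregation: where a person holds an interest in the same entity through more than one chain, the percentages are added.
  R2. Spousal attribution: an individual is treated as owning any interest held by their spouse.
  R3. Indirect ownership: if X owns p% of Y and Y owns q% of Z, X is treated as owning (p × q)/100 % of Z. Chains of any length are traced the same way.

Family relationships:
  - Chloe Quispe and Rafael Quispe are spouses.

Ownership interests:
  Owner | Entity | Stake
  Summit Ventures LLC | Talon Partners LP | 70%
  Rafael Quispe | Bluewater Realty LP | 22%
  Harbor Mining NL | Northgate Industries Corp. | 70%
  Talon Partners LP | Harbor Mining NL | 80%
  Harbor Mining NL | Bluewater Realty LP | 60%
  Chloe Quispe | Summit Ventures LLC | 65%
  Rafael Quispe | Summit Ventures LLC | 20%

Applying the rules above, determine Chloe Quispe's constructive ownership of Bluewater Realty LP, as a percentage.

By spousal attribution (R2), Chloe Quispe is treated as also owning Rafael Quispe's interest in Summit Ventures LLC, giving 65% + 20% = 85%.
By spousal attribution (R2), Chloe Quispe is treated as owning Rafael Quispe's 22% interest in Bluewater Realty LP.
Chain via Summit Ventures LLC → Talon Partners LP → Harbor Mining NL (R3): 85% × 70% × 80% × 60% = 28.56% of Bluewater Realty LP.
Direct interest in Bluewater Realty LP: 22%.
Aggregating (R1): 28.56% + 22% = 50.56%.

50.56%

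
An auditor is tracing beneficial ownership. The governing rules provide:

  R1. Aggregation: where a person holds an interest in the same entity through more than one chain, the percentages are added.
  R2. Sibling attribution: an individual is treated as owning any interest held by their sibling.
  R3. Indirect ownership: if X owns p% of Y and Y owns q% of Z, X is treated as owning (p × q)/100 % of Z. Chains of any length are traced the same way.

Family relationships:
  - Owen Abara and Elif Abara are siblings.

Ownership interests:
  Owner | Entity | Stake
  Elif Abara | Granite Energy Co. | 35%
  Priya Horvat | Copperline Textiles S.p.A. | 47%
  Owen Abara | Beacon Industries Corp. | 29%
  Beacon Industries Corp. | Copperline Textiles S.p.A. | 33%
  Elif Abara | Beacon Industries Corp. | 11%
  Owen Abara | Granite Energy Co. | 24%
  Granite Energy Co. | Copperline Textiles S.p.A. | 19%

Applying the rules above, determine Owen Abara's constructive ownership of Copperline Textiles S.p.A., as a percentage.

By sibling attribution (R2), Owen Abara is treated as also owning Elif Abara's interest in Granite Energy Co, giving 24% + 35% = 59%.
By sibling attribution (R2), Owen Abara is treated as also owning Elif Abara's interest in Beacon Industries Corp, giving 29% + 11% = 40%.
Chain via Granite Energy Co. (R3): 59% × 19% = 11.21% of Copperline Textiles S.p.A.
Chain via Beacon Industries Corp. (R3): 40% × 33% = 13.2% of Copperline Textiles S.p.A.
Aggregating (R1): 11.21% + 13.2% = 24.41%.

24.41%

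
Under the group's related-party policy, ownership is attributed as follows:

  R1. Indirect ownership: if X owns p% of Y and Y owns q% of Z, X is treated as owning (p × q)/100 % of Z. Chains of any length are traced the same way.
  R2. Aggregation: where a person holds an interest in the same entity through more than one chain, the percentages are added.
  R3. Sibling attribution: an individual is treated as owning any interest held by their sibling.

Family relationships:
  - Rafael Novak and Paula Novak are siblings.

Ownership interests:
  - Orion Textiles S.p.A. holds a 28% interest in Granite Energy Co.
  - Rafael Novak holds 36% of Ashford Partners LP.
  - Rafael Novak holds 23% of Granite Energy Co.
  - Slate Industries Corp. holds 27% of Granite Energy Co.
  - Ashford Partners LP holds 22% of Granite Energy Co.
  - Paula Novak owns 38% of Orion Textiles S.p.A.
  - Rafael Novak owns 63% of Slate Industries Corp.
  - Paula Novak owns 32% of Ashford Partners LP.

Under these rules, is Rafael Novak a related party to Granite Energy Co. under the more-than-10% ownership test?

By sibling attribution (R3), Rafael Novak is treated as also owning Paula Novak's interest in Ashford Partners LP, giving 36% + 32% = 68%.
By sibling attribution (R3), Rafael Novak is treated as owning Paula Novak's 38% interest in Orion Textiles S.p.A.
Chain via Slate Industries Corp. (R1): 63% × 27% = 17.01% of Granite Energy Co.
Chain via Ashford Partners LP (R1): 68% × 22% = 14.96% of Granite Energy Co.
Direct interest in Granite Energy Co: 23%.
Chain via Orion Textiles S.p.A. (R1): 38% × 28% = 10.64% of Granite Energy Co.
Aggregating (R2): 17.01% + 14.96% + 23% + 10.64% = 65.61%.
65.61% exceeds the 10% threshold, so Rafael is a related party to Granite Energy Co.

Yes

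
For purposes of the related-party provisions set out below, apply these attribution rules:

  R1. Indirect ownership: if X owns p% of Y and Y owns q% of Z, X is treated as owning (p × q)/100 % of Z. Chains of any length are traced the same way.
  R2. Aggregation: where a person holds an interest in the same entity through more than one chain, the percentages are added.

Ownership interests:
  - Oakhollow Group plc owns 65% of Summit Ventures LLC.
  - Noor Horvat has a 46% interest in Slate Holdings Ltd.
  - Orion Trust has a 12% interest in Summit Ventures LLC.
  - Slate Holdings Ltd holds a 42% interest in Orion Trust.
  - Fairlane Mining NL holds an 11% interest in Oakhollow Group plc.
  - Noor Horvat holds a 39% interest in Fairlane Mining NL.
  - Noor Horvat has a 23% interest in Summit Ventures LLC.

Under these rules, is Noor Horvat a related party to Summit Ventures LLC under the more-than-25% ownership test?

Yes

Chain via Slate Holdings Ltd → Orion Trust (R1): 46% × 42% × 12% = 2.3184% of Summit Ventures LLC.
Chain via Fairlane Mining NL → Oakhollow Group plc (R1): 39% × 11% × 65% = 2.7885% of Summit Ventures LLC.
Direct interest in Summit Ventures LLC: 23%.
Aggregating (R2): 2.3184% + 2.7885% + 23% = 28.1069%.
28.1069% exceeds the 25% threshold, so Noor is a related party to Summit Ventures LLC.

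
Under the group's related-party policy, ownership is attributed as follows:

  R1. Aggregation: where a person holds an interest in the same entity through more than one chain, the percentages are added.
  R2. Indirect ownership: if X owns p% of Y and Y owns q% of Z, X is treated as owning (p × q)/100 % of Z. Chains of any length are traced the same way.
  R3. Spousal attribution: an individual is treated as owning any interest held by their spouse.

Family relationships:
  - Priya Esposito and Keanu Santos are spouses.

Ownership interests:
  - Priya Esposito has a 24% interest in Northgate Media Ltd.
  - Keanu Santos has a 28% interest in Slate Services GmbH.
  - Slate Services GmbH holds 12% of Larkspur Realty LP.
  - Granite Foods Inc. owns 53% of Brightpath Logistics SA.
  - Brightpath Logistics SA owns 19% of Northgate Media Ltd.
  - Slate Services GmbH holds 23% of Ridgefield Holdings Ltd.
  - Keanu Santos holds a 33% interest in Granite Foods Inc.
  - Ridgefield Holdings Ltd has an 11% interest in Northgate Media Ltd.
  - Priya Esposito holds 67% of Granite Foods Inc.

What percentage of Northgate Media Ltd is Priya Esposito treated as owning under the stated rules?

34.7784%

By spousal attribution (R3), Priya Esposito is treated as also owning Keanu Santos's interest in Granite Foods Inc, giving 67% + 33% = 100%.
By spousal attribution (R3), Priya Esposito is treated as owning Keanu Santos's 28% interest in Slate Services GmbH.
Chain via Granite Foods Inc. → Brightpath Logistics SA (R2): 100% × 53% × 19% = 10.07% of Northgate Media Ltd.
Direct interest in Northgate Media Ltd: 24%.
Chain via Slate Services GmbH → Ridgefield Holdings Ltd (R2): 28% × 23% × 11% = 0.7084% of Northgate Media Ltd.
Aggregating (R1): 10.07% + 24% + 0.7084% = 34.7784%.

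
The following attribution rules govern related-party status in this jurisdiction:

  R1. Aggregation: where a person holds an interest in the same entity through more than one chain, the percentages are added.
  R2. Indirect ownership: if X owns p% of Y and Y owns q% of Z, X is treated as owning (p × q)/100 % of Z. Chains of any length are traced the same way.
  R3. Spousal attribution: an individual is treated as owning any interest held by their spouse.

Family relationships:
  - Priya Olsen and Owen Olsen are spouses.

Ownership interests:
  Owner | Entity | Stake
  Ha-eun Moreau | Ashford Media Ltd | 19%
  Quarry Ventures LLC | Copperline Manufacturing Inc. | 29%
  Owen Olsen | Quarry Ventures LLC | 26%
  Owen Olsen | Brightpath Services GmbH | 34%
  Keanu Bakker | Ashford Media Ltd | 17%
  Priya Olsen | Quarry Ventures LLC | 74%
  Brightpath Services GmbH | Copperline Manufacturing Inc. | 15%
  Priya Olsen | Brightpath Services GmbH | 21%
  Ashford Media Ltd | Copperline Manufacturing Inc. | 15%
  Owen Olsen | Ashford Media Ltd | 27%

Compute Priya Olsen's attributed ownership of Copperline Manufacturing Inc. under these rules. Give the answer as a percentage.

41.3%

By spousal attribution (R3), Priya Olsen is treated as also owning Owen Olsen's interest in Quarry Ventures LLC, giving 74% + 26% = 100%.
By spousal attribution (R3), Priya Olsen is treated as also owning Owen Olsen's interest in Brightpath Services GmbH, giving 21% + 34% = 55%.
By spousal attribution (R3), Priya Olsen is treated as owning Owen Olsen's 27% interest in Ashford Media Ltd.
Chain via Quarry Ventures LLC (R2): 100% × 29% = 29% of Copperline Manufacturing Inc.
Chain via Brightpath Services GmbH (R2): 55% × 15% = 8.25% of Copperline Manufacturing Inc.
Chain via Ashford Media Ltd (R2): 27% × 15% = 4.05% of Copperline Manufacturing Inc.
Aggregating (R1): 29% + 8.25% + 4.05% = 41.3%.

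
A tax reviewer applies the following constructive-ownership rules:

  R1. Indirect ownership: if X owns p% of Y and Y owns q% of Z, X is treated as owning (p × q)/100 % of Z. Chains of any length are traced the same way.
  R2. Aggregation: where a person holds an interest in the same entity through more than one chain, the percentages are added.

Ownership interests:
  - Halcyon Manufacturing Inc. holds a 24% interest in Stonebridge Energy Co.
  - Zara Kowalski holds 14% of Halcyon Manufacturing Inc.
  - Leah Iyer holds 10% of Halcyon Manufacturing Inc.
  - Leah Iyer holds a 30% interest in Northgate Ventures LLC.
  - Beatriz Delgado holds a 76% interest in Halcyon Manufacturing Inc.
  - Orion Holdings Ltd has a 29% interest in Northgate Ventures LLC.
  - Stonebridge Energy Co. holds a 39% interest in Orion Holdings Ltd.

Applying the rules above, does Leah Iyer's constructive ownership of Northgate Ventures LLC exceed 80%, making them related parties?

Chain via Halcyon Manufacturing Inc. → Stonebridge Energy Co. → Orion Holdings Ltd (R1): 10% × 24% × 39% × 29% = 0.27144% of Northgate Ventures LLC.
Direct interest in Northgate Ventures LLC: 30%.
Aggregating (R2): 0.27144% + 30% = 30.27144%.
30.27144% does not exceed the 80% threshold, so Leah is not a related party to Northgate Ventures LLC.

No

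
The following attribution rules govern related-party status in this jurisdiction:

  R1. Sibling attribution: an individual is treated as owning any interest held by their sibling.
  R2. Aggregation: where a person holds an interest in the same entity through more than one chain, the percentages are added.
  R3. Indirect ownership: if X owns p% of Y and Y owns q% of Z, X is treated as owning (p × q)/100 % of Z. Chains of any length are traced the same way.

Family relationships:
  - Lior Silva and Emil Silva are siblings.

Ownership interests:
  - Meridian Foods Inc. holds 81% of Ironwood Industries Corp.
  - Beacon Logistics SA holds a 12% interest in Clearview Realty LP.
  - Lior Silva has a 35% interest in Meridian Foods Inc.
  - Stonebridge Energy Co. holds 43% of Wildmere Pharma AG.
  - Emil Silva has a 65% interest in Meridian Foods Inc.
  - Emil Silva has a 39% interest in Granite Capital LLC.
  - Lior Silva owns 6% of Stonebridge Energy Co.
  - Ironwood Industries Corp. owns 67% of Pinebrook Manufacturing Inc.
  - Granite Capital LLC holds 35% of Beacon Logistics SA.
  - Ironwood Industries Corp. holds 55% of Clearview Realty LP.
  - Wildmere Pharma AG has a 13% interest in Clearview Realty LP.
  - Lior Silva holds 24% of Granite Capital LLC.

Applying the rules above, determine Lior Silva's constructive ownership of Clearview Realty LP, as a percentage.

By sibling attribution (R1), Lior Silva is treated as also owning Emil Silva's interest in Meridian Foods Inc, giving 35% + 65% = 100%.
By sibling attribution (R1), Lior Silva is treated as also owning Emil Silva's interest in Granite Capital LLC, giving 24% + 39% = 63%.
Chain via Stonebridge Energy Co. → Wildmere Pharma AG (R3): 6% × 43% × 13% = 0.3354% of Clearview Realty LP.
Chain via Meridian Foods Inc. → Ironwood Industries Corp. (R3): 100% × 81% × 55% = 44.55% of Clearview Realty LP.
Chain via Granite Capital LLC → Beacon Logistics SA (R3): 63% × 35% × 12% = 2.646% of Clearview Realty LP.
Aggregating (R2): 0.3354% + 44.55% + 2.646% = 47.5314%.

47.5314%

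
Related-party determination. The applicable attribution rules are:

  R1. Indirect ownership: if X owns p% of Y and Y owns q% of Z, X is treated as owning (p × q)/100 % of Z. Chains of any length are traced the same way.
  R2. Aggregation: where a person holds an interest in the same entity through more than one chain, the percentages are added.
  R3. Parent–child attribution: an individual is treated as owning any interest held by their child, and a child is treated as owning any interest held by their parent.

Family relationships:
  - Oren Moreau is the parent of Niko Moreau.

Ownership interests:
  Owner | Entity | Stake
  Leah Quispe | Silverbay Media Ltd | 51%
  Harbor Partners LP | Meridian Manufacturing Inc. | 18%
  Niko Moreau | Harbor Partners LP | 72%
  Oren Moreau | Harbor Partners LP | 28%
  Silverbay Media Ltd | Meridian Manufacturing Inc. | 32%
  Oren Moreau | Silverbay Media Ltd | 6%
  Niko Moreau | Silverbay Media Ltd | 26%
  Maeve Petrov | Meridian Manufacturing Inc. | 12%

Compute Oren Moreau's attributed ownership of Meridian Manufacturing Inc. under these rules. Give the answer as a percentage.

By parent–child attribution (R3), Oren Moreau is treated as also owning Niko Moreau's interest in Harbor Partners LP, giving 28% + 72% = 100%.
By parent–child attribution (R3), Oren Moreau is treated as also owning Niko Moreau's interest in Silverbay Media Ltd, giving 6% + 26% = 32%.
Chain via Harbor Partners LP (R1): 100% × 18% = 18% of Meridian Manufacturing Inc.
Chain via Silverbay Media Ltd (R1): 32% × 32% = 10.24% of Meridian Manufacturing Inc.
Aggregating (R2): 18% + 10.24% = 28.24%.

28.24%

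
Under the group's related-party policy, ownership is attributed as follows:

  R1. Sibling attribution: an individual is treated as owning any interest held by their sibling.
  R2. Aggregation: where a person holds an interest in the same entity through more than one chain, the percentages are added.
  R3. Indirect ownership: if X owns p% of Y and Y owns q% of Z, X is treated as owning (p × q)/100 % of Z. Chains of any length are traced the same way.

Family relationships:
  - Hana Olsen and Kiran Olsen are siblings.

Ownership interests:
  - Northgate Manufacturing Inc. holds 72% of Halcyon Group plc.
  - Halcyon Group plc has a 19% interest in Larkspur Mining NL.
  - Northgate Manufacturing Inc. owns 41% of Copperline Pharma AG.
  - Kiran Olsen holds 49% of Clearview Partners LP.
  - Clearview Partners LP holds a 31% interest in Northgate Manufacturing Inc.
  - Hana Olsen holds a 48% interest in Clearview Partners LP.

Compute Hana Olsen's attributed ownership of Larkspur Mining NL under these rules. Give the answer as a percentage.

By sibling attribution (R1), Hana Olsen is treated as also owning Kiran Olsen's interest in Clearview Partners LP, giving 48% + 49% = 97%.
Chain via Clearview Partners LP → Northgate Manufacturing Inc. → Halcyon Group plc (R3): 97% × 31% × 72% × 19% = 4.113576% of Larkspur Mining NL.

4.113576%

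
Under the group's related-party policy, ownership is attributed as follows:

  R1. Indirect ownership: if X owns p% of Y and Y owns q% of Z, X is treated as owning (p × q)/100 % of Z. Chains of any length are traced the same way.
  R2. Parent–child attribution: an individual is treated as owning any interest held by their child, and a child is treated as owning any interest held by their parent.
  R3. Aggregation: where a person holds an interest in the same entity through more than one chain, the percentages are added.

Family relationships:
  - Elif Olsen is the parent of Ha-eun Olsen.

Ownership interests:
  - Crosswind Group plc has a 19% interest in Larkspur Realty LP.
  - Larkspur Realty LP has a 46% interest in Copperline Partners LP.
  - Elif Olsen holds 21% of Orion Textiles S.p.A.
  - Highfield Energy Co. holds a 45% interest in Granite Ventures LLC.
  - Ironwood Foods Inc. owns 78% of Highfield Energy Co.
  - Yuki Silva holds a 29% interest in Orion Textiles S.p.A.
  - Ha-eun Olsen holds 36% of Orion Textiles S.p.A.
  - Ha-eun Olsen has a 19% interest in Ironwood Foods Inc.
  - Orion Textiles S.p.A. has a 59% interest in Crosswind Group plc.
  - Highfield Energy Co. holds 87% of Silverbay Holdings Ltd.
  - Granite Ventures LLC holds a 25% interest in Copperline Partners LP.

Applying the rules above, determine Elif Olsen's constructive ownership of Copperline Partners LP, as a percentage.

4.606512%

By parent–child attribution (R2), Elif Olsen is treated as also owning Ha-eun Olsen's interest in Orion Textiles S.p.A, giving 21% + 36% = 57%.
By parent–child attribution (R2), Elif Olsen is treated as owning Ha-eun Olsen's 19% interest in Ironwood Foods Inc.
Chain via Orion Textiles S.p.A. → Crosswind Group plc → Larkspur Realty LP (R1): 57% × 59% × 19% × 46% = 2.939262% of Copperline Partners LP.
Chain via Ironwood Foods Inc. → Highfield Energy Co. → Granite Ventures LLC (R1): 19% × 78% × 45% × 25% = 1.66725% of Copperline Partners LP.
Aggregating (R3): 2.939262% + 1.66725% = 4.606512%.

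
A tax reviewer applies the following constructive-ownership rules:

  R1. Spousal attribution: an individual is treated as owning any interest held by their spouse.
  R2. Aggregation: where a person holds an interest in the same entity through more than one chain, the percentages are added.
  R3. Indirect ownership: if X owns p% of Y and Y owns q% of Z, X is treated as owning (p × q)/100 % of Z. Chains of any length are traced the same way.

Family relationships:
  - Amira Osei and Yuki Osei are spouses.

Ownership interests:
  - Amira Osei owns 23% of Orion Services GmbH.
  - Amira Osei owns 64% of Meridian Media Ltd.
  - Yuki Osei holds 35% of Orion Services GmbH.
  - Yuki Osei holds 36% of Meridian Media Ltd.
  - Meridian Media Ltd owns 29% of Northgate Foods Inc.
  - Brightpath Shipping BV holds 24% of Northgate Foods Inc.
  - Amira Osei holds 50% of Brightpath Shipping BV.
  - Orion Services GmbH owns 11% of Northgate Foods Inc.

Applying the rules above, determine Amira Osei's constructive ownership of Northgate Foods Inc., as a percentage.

By spousal attribution (R1), Amira Osei is treated as also owning Yuki Osei's interest in Meridian Media Ltd, giving 64% + 36% = 100%.
By spousal attribution (R1), Amira Osei is treated as also owning Yuki Osei's interest in Orion Services GmbH, giving 23% + 35% = 58%.
Chain via Meridian Media Ltd (R3): 100% × 29% = 29% of Northgate Foods Inc.
Chain via Brightpath Shipping BV (R3): 50% × 24% = 12% of Northgate Foods Inc.
Chain via Orion Services GmbH (R3): 58% × 11% = 6.38% of Northgate Foods Inc.
Aggregating (R2): 29% + 12% + 6.38% = 47.38%.

47.38%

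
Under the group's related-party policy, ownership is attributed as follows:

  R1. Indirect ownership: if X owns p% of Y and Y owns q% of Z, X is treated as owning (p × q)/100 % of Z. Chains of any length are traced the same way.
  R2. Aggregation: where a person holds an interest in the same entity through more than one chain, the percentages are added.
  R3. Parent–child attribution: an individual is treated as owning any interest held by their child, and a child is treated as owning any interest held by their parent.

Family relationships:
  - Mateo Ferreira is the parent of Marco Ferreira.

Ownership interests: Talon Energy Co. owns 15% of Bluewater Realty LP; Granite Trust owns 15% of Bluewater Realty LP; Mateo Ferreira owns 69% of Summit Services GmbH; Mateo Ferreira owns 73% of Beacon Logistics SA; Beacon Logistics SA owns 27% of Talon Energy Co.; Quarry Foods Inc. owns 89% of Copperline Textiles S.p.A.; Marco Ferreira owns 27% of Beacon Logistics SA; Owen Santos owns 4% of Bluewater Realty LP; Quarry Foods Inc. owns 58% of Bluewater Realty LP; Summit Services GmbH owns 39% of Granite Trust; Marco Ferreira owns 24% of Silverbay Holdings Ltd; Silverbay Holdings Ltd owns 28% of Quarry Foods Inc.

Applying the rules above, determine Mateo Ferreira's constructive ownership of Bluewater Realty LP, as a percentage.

11.9841%

By parent–child attribution (R3), Mateo Ferreira is treated as also owning Marco Ferreira's interest in Beacon Logistics SA, giving 73% + 27% = 100%.
By parent–child attribution (R3), Mateo Ferreira is treated as owning Marco Ferreira's 24% interest in Silverbay Holdings Ltd.
Chain via Beacon Logistics SA → Talon Energy Co. (R1): 100% × 27% × 15% = 4.05% of Bluewater Realty LP.
Chain via Summit Services GmbH → Granite Trust (R1): 69% × 39% × 15% = 4.0365% of Bluewater Realty LP.
Chain via Silverbay Holdings Ltd → Quarry Foods Inc. (R1): 24% × 28% × 58% = 3.8976% of Bluewater Realty LP.
Aggregating (R2): 4.05% + 4.0365% + 3.8976% = 11.9841%.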